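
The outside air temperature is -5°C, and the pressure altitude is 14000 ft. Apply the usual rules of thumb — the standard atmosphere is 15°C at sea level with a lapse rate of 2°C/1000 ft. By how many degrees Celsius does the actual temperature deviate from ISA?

ISA temperature at 14000 ft = 15 − 2 × (14000/1000) = -13°C.
Deviation = OAT − ISA = -5 − (-13) = +8°C.

ISA+8°C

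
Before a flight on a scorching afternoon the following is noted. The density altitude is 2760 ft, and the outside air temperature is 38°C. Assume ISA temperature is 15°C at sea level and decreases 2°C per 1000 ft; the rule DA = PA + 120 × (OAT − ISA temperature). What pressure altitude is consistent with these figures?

DA = PA + 120 × (OAT − (15 − 2·PA/1000)) = PA + 120·OAT − 1800 + 0.24·PA = 1.24·PA + 120·OAT − 1800.
So 1.24·PA = 2760 − 120 × 38 + 1800 = 0.
PA = 0 / 1.24 = 0 ft.

0 ft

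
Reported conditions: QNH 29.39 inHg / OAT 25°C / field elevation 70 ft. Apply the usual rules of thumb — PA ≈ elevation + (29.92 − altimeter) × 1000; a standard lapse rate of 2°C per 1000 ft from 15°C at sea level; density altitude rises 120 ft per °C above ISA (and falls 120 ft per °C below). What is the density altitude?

1944 ft

Pressure altitude = 70 + (29.92 − 29.39) × 1000 = 70 + (+530) = 600 ft.
ISA temperature at 600 ft = 15 − 2 × (600/1000) = 13.8°C.
ISA deviation = 25 − 13.8 = +11.2°C.
Density altitude = 600 + 120 × (11.2) = 1944 ft.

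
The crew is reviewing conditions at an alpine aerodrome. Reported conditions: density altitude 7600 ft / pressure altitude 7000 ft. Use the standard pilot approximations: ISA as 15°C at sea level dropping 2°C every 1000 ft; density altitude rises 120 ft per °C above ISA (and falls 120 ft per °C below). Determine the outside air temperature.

6°C

Density altitude − pressure altitude = 7600 − 7000 = +600 ft.
At 120 ft/°C that is an ISA deviation of 600/120 = +5°C.
ISA temperature at 7000 ft = 15 − 2 × (7000/1000) = 1°C.
OAT = ISA + deviation = 1 + (+5) = 6°C.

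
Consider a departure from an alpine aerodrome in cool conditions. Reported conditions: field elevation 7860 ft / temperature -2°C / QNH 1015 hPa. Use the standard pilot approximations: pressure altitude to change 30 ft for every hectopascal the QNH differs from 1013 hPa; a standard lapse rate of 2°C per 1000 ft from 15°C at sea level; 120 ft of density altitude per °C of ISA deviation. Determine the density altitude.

7632 ft

Pressure altitude = 7860 + (1013 − 1015) × 30 = 7860 + (-60) = 7800 ft.
ISA temperature at 7800 ft = 15 − 2 × (7800/1000) = -0.6°C.
ISA deviation = -2 − (-0.6) = -1.4°C.
Density altitude = 7800 + 120 × (-1.4) = 7632 ft.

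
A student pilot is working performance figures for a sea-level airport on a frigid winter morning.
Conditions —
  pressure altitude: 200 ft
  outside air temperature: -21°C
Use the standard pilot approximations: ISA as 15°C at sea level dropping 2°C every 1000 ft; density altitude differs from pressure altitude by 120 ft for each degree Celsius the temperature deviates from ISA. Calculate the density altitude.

-4072 ft

ISA temperature at 200 ft = 15 − 2 × (200/1000) = 14.6°C.
ISA deviation = -21 − 14.6 = -35.6°C.
Density altitude = 200 + 120 × (-35.6) = 200 + (-4272) = -4072 ft.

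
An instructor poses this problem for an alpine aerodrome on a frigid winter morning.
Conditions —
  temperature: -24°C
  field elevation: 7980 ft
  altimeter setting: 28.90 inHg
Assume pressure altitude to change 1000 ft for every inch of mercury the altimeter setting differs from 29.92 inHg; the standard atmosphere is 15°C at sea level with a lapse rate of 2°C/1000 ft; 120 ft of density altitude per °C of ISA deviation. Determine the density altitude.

Pressure altitude = 7980 + (29.92 − 28.90) × 1000 = 7980 + (+1020) = 9000 ft.
ISA temperature at 9000 ft = 15 − 2 × (9000/1000) = -3°C.
ISA deviation = -24 − (-3) = -21°C.
Density altitude = 9000 + 120 × (-21) = 6480 ft.

6480 ft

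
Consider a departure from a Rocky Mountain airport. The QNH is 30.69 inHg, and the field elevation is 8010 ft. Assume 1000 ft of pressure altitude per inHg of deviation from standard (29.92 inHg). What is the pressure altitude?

7240 ft

Pressure correction = (29.92 − 30.69) × 1000 = -770 ft.
Pressure altitude = 8010 + (-770) = 7240 ft.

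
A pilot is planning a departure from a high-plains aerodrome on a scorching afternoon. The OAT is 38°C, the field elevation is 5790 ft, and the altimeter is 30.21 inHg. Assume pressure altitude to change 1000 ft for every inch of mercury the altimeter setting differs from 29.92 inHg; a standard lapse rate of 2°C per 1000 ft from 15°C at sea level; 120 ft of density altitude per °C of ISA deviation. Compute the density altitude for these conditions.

Pressure altitude = 5790 + (29.92 − 30.21) × 1000 = 5790 + (-290) = 5500 ft.
ISA temperature at 5500 ft = 15 − 2 × (5500/1000) = 4°C.
ISA deviation = 38 − 4 = +34°C.
Density altitude = 5500 + 120 × (34) = 9580 ft.

9580 ft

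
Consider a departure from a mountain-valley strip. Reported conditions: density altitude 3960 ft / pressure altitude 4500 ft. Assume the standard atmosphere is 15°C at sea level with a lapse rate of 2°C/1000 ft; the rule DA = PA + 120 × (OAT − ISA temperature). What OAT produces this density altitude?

Density altitude − pressure altitude = 3960 − 4500 = -540 ft.
At 120 ft/°C that is an ISA deviation of -540/120 = -4.5°C.
ISA temperature at 4500 ft = 15 − 2 × (4500/1000) = 6°C.
OAT = ISA + deviation = 6 + (-4.5) = 1.5°C.

1.5°C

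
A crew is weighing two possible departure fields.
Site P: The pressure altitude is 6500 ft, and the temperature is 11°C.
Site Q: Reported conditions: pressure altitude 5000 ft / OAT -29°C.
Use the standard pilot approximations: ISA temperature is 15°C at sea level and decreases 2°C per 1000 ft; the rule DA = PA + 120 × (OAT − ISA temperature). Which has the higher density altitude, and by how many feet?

Site P: ISA temp = 2°C, deviation +9°C, DA = 6500 + 120 × 9 = 7580 ft.
Site Q: ISA temp = 5°C, deviation -34°C, DA = 5000 + 120 × (-34) = 920 ft.
Site P is higher by 7580 − 920 = 6660 ft.

Site P by 6660 ft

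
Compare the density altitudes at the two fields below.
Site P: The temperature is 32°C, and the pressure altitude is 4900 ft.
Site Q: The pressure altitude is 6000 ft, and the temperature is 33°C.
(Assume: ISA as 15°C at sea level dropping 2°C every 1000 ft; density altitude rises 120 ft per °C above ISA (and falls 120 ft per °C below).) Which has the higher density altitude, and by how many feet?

Site Q by 1484 ft

Site P: ISA temp = 5.2°C, deviation +26.8°C, DA = 4900 + 120 × 26.8 = 8116 ft.
Site Q: ISA temp = 3°C, deviation +30°C, DA = 6000 + 120 × 30 = 9600 ft.
Site Q is higher by 9600 − 8116 = 1484 ft.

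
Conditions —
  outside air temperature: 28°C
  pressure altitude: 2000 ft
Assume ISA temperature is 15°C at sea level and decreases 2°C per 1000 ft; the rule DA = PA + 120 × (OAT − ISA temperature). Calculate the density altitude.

4040 ft

ISA temperature at 2000 ft = 15 − 2 × (2000/1000) = 11°C.
ISA deviation = 28 − 11 = +17°C.
Density altitude = 2000 + 120 × (17) = 2000 + (+2040) = 4040 ft.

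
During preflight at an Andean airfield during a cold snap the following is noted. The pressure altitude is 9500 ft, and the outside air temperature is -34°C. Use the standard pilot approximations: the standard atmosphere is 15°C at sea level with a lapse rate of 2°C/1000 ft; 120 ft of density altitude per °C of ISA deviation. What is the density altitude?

ISA temperature at 9500 ft = 15 − 2 × (9500/1000) = -4°C.
ISA deviation = -34 − (-4) = -30°C.
Density altitude = 9500 + 120 × (-30) = 9500 + (-3600) = 5900 ft.

5900 ft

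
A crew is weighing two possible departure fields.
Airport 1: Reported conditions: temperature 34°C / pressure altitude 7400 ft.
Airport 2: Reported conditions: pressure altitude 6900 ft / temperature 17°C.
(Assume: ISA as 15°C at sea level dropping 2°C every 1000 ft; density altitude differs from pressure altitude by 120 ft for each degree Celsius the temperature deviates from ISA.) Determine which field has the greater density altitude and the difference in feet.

Airport 1 by 2660 ft

Airport 1: ISA temp = 0.2°C, deviation +33.8°C, DA = 7400 + 120 × 33.8 = 11456 ft.
Airport 2: ISA temp = 1.2°C, deviation +15.8°C, DA = 6900 + 120 × 15.8 = 8796 ft.
Airport 1 is higher by 11456 − 8796 = 2660 ft.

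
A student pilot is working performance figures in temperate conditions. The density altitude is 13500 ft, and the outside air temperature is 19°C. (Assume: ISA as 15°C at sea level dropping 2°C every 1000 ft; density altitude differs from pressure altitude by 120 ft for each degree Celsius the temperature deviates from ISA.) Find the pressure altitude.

DA = PA + 120 × (OAT − (15 − 2·PA/1000)) = PA + 120·OAT − 1800 + 0.24·PA = 1.24·PA + 120·OAT − 1800.
So 1.24·PA = 13500 − 120 × 19 + 1800 = 13020.
PA = 13020 / 1.24 = 10500 ft.

10500 ft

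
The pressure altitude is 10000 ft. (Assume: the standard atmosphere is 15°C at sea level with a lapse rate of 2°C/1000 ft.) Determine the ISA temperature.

-5°C

ISA temperature = 15 − 2 × (10000/1000) = 15 − 20 = -5°C.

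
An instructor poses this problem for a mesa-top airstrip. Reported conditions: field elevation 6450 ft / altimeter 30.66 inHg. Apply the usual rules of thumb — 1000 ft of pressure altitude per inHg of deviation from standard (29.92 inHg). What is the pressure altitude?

Pressure correction = (29.92 − 30.66) × 1000 = -740 ft.
Pressure altitude = 6450 + (-740) = 5710 ft.

5710 ft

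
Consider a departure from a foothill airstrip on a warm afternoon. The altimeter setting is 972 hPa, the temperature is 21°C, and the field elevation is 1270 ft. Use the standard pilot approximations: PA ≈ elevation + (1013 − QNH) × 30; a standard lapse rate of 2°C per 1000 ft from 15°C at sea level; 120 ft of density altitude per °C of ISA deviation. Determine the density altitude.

Pressure altitude = 1270 + (1013 − 972) × 30 = 1270 + (+1230) = 2500 ft.
ISA temperature at 2500 ft = 15 − 2 × (2500/1000) = 10°C.
ISA deviation = 21 − 10 = +11°C.
Density altitude = 2500 + 120 × (11) = 3820 ft.

3820 ft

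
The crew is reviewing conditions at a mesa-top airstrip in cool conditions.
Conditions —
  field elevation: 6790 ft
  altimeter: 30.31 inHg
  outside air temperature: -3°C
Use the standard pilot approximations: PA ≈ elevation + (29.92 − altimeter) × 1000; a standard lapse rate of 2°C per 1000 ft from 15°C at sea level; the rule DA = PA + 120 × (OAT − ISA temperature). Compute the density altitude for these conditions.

5776 ft

Pressure altitude = 6790 + (29.92 − 30.31) × 1000 = 6790 + (-390) = 6400 ft.
ISA temperature at 6400 ft = 15 − 2 × (6400/1000) = 2.2°C.
ISA deviation = -3 − 2.2 = -5.2°C.
Density altitude = 6400 + 120 × (-5.2) = 5776 ft.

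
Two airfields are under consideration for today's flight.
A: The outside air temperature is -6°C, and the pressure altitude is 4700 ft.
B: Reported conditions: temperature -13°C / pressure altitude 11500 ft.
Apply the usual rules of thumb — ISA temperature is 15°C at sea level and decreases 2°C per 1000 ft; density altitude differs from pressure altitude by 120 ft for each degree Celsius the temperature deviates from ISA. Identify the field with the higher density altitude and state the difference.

B by 7592 ft

A: ISA temp = 5.6°C, deviation -11.6°C, DA = 4700 + 120 × (-11.6) = 3308 ft.
B: ISA temp = -8°C, deviation -5°C, DA = 11500 + 120 × (-5) = 10900 ft.
B is higher by 10900 − 3308 = 7592 ft.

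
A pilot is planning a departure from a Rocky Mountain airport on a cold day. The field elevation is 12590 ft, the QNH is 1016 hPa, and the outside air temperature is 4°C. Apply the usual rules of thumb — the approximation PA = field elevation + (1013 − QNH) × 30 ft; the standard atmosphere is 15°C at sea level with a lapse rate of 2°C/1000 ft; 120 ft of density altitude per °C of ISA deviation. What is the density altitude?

14180 ft

Pressure altitude = 12590 + (1013 − 1016) × 30 = 12590 + (-90) = 12500 ft.
ISA temperature at 12500 ft = 15 − 2 × (12500/1000) = -10°C.
ISA deviation = 4 − (-10) = +14°C.
Density altitude = 12500 + 120 × (14) = 14180 ft.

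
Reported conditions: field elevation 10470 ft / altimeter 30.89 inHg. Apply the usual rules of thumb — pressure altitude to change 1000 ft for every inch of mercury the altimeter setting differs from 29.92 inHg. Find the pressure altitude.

9500 ft

Pressure correction = (29.92 − 30.89) × 1000 = -970 ft.
Pressure altitude = 10470 + (-970) = 9500 ft.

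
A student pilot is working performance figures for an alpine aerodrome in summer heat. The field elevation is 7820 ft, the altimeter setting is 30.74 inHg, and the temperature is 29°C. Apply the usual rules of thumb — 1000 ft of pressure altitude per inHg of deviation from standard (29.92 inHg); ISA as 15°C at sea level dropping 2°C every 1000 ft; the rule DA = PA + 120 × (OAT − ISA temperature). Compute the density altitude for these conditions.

Pressure altitude = 7820 + (29.92 − 30.74) × 1000 = 7820 + (-820) = 7000 ft.
ISA temperature at 7000 ft = 15 − 2 × (7000/1000) = 1°C.
ISA deviation = 29 − 1 = +28°C.
Density altitude = 7000 + 120 × (28) = 10360 ft.

10360 ft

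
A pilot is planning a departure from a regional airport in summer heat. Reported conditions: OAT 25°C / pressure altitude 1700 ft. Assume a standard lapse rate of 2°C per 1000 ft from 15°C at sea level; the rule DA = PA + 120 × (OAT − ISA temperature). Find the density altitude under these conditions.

ISA temperature at 1700 ft = 15 − 2 × (1700/1000) = 11.6°C.
ISA deviation = 25 − 11.6 = +13.4°C.
Density altitude = 1700 + 120 × (13.4) = 1700 + (+1608) = 3308 ft.

3308 ft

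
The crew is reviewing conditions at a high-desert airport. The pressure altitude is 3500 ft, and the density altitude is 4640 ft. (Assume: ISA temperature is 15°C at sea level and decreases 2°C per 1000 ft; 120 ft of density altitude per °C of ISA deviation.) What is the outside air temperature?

Density altitude − pressure altitude = 4640 − 3500 = +1140 ft.
At 120 ft/°C that is an ISA deviation of 1140/120 = +9.5°C.
ISA temperature at 3500 ft = 15 − 2 × (3500/1000) = 8°C.
OAT = ISA + deviation = 8 + (+9.5) = 17.5°C.

17.5°C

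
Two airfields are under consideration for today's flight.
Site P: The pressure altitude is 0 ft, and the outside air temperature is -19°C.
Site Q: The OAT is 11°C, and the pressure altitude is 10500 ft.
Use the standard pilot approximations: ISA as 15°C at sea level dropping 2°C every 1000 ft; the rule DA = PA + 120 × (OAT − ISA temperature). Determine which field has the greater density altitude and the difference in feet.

Site P: ISA temp = 15°C, deviation -34°C, DA = 0 + 120 × (-34) = -4080 ft.
Site Q: ISA temp = -6°C, deviation +17°C, DA = 10500 + 120 × 17 = 12540 ft.
Site Q is higher by 12540 − (-4080) = 16620 ft.

Site Q by 16620 ft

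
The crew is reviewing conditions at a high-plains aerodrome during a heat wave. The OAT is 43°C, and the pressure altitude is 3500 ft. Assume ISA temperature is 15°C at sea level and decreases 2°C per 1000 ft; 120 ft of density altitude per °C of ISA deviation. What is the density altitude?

ISA temperature at 3500 ft = 15 − 2 × (3500/1000) = 8°C.
ISA deviation = 43 − 8 = +35°C.
Density altitude = 3500 + 120 × (35) = 3500 + (+4200) = 7700 ft.

7700 ft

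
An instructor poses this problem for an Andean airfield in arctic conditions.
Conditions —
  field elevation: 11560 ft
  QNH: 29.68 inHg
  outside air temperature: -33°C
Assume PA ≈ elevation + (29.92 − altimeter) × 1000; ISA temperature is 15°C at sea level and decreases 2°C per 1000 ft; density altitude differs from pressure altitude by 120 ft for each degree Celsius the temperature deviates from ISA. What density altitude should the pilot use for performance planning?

8872 ft

Pressure altitude = 11560 + (29.92 − 29.68) × 1000 = 11560 + (+240) = 11800 ft.
ISA temperature at 11800 ft = 15 − 2 × (11800/1000) = -8.6°C.
ISA deviation = -33 − (-8.6) = -24.4°C.
Density altitude = 11800 + 120 × (-24.4) = 8872 ft.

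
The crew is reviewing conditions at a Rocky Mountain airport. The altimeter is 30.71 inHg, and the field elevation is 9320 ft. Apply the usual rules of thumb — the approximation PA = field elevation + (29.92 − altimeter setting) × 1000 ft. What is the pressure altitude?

8530 ft

Pressure correction = (29.92 − 30.71) × 1000 = -790 ft.
Pressure altitude = 9320 + (-790) = 8530 ft.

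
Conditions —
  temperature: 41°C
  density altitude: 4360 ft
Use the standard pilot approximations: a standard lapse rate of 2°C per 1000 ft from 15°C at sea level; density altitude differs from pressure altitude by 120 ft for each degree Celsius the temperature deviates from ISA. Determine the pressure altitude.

DA = PA + 120 × (OAT − (15 − 2·PA/1000)) = PA + 120·OAT − 1800 + 0.24·PA = 1.24·PA + 120·OAT − 1800.
So 1.24·PA = 4360 − 120 × 41 + 1800 = 1240.
PA = 1240 / 1.24 = 1000 ft.

1000 ft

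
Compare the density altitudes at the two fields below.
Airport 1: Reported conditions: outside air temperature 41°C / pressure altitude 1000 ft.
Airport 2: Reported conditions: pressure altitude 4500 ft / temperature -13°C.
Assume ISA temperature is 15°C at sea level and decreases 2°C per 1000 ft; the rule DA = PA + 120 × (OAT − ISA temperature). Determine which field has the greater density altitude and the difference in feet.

Airport 1 by 2140 ft

Airport 1: ISA temp = 13°C, deviation +28°C, DA = 1000 + 120 × 28 = 4360 ft.
Airport 2: ISA temp = 6°C, deviation -19°C, DA = 4500 + 120 × (-19) = 2220 ft.
Airport 1 is higher by 4360 − 2220 = 2140 ft.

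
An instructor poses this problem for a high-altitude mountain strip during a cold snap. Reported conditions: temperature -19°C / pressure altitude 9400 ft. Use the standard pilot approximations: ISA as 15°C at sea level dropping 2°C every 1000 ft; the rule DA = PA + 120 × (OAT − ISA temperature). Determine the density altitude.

7576 ft

ISA temperature at 9400 ft = 15 − 2 × (9400/1000) = -3.8°C.
ISA deviation = -19 − (-3.8) = -15.2°C.
Density altitude = 9400 + 120 × (-15.2) = 9400 + (-1824) = 7576 ft.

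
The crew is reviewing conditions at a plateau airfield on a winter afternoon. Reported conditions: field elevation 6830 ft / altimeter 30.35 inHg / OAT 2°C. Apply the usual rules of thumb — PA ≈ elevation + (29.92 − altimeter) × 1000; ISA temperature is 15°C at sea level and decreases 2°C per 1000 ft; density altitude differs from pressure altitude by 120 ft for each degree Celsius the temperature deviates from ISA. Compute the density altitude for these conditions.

Pressure altitude = 6830 + (29.92 − 30.35) × 1000 = 6830 + (-430) = 6400 ft.
ISA temperature at 6400 ft = 15 − 2 × (6400/1000) = 2.2°C.
ISA deviation = 2 − 2.2 = -0.2°C.
Density altitude = 6400 + 120 × (-0.2) = 6376 ft.

6376 ft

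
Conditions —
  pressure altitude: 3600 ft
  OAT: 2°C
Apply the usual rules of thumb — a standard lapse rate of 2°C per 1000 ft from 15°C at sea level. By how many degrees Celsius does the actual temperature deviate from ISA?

ISA-5.8°C

ISA temperature at 3600 ft = 15 − 2 × (3600/1000) = 7.8°C.
Deviation = OAT − ISA = 2 − 7.8 = -5.8°C.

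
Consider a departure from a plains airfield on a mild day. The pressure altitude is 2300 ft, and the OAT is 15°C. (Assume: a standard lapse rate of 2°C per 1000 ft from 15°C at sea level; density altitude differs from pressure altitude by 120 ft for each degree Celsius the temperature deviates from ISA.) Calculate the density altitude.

2852 ft

ISA temperature at 2300 ft = 15 − 2 × (2300/1000) = 10.4°C.
ISA deviation = 15 − 10.4 = +4.6°C.
Density altitude = 2300 + 120 × (4.6) = 2300 + (+552) = 2852 ft.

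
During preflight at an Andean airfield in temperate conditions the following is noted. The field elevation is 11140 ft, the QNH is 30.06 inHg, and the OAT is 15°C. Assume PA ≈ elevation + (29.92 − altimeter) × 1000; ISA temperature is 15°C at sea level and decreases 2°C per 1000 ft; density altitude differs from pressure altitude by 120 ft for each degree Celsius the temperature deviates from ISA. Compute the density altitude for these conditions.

13640 ft

Pressure altitude = 11140 + (29.92 − 30.06) × 1000 = 11140 + (-140) = 11000 ft.
ISA temperature at 11000 ft = 15 − 2 × (11000/1000) = -7°C.
ISA deviation = 15 − (-7) = +22°C.
Density altitude = 11000 + 120 × (22) = 13640 ft.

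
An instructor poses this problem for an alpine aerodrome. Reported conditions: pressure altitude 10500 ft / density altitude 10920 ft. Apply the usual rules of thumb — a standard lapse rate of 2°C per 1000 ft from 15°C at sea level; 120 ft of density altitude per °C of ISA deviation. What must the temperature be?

Density altitude − pressure altitude = 10920 − 10500 = +420 ft.
At 120 ft/°C that is an ISA deviation of 420/120 = +3.5°C.
ISA temperature at 10500 ft = 15 − 2 × (10500/1000) = -6°C.
OAT = ISA + deviation = -6 + (+3.5) = -2.5°C.

-2.5°C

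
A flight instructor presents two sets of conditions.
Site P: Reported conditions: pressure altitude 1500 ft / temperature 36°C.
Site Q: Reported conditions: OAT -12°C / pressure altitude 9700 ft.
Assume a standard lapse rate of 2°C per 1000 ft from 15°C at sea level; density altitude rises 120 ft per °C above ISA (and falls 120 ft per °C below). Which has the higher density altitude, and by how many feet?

Site P: ISA temp = 12°C, deviation +24°C, DA = 1500 + 120 × 24 = 4380 ft.
Site Q: ISA temp = -4.4°C, deviation -7.6°C, DA = 9700 + 120 × (-7.6) = 8788 ft.
Site Q is higher by 8788 − 4380 = 4408 ft.

Site Q by 4408 ft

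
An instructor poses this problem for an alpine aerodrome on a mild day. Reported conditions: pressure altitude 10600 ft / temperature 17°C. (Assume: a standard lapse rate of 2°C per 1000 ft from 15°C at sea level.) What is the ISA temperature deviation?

ISA temperature at 10600 ft = 15 − 2 × (10600/1000) = -6.2°C.
Deviation = OAT − ISA = 17 − (-6.2) = +23.2°C.

ISA+23.2°C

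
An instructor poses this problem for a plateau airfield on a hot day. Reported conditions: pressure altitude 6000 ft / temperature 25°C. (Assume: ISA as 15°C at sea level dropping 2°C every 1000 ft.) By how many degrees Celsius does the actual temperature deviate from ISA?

ISA+22°C

ISA temperature at 6000 ft = 15 − 2 × (6000/1000) = 3°C.
Deviation = OAT − ISA = 25 − 3 = +22°C.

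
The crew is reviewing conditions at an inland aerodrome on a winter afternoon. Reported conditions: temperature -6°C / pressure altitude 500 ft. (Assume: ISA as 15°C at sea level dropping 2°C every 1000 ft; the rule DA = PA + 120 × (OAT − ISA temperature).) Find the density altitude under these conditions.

-1900 ft

ISA temperature at 500 ft = 15 − 2 × (500/1000) = 14°C.
ISA deviation = -6 − 14 = -20°C.
Density altitude = 500 + 120 × (-20) = 500 + (-2400) = -1900 ft.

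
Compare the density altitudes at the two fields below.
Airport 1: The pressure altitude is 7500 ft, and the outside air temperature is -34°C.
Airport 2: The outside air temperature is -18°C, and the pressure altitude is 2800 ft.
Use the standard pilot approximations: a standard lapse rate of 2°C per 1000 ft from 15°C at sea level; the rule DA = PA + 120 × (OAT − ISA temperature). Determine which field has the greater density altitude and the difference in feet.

Airport 1: ISA temp = 0°C, deviation -34°C, DA = 7500 + 120 × (-34) = 3420 ft.
Airport 2: ISA temp = 9.4°C, deviation -27.4°C, DA = 2800 + 120 × (-27.4) = -488 ft.
Airport 1 is higher by 3420 − (-488) = 3908 ft.

Airport 1 by 3908 ft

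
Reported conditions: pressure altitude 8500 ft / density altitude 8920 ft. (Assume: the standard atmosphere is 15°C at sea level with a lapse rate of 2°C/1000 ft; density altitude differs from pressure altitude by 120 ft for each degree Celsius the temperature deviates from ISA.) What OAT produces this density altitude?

1.5°C

Density altitude − pressure altitude = 8920 − 8500 = +420 ft.
At 120 ft/°C that is an ISA deviation of 420/120 = +3.5°C.
ISA temperature at 8500 ft = 15 − 2 × (8500/1000) = -2°C.
OAT = ISA + deviation = -2 + (+3.5) = 1.5°C.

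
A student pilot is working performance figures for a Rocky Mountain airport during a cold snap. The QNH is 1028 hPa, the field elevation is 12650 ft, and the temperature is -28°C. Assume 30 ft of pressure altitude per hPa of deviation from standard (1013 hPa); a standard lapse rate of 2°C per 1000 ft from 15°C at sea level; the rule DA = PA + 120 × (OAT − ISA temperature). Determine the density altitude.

9968 ft

Pressure altitude = 12650 + (1013 − 1028) × 30 = 12650 + (-450) = 12200 ft.
ISA temperature at 12200 ft = 15 − 2 × (12200/1000) = -9.4°C.
ISA deviation = -28 − (-9.4) = -18.6°C.
Density altitude = 12200 + 120 × (-18.6) = 9968 ft.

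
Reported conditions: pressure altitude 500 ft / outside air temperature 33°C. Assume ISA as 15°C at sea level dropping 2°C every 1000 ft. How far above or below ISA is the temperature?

ISA+19°C

ISA temperature at 500 ft = 15 − 2 × (500/1000) = 14°C.
Deviation = OAT − ISA = 33 − 14 = +19°C.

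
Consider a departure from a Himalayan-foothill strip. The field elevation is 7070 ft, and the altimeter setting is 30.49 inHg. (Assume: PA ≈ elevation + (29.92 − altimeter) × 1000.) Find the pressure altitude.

Pressure correction = (29.92 − 30.49) × 1000 = -570 ft.
Pressure altitude = 7070 + (-570) = 6500 ft.

6500 ft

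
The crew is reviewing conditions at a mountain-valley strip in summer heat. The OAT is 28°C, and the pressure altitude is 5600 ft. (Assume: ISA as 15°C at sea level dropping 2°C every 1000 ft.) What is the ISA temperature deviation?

ISA temperature at 5600 ft = 15 − 2 × (5600/1000) = 3.8°C.
Deviation = OAT − ISA = 28 − 3.8 = +24.2°C.

ISA+24.2°C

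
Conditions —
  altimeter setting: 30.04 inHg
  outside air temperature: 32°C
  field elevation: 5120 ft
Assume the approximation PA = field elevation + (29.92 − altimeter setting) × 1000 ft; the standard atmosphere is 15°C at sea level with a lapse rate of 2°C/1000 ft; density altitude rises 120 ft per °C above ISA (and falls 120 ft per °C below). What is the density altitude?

8240 ft

Pressure altitude = 5120 + (29.92 − 30.04) × 1000 = 5120 + (-120) = 5000 ft.
ISA temperature at 5000 ft = 15 − 2 × (5000/1000) = 5°C.
ISA deviation = 32 − 5 = +27°C.
Density altitude = 5000 + 120 × (27) = 8240 ft.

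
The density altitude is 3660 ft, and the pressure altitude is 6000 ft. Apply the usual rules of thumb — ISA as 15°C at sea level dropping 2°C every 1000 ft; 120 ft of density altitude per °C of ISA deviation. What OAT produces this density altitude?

-16.5°C

Density altitude − pressure altitude = 3660 − 6000 = -2340 ft.
At 120 ft/°C that is an ISA deviation of -2340/120 = -19.5°C.
ISA temperature at 6000 ft = 15 − 2 × (6000/1000) = 3°C.
OAT = ISA + deviation = 3 + (-19.5) = -16.5°C.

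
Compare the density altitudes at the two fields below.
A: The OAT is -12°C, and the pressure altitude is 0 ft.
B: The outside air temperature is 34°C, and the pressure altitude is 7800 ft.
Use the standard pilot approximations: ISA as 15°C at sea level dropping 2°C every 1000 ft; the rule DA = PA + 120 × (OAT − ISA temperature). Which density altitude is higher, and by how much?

A: ISA temp = 15°C, deviation -27°C, DA = 0 + 120 × (-27) = -3240 ft.
B: ISA temp = -0.6°C, deviation +34.6°C, DA = 7800 + 120 × 34.6 = 11952 ft.
B is higher by 11952 − (-3240) = 15192 ft.

B by 15192 ft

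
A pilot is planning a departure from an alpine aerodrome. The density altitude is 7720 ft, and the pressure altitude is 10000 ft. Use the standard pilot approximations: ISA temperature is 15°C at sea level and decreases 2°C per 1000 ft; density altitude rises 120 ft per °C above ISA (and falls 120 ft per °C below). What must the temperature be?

Density altitude − pressure altitude = 7720 − 10000 = -2280 ft.
At 120 ft/°C that is an ISA deviation of -2280/120 = -19°C.
ISA temperature at 10000 ft = 15 − 2 × (10000/1000) = -5°C.
OAT = ISA + deviation = -5 + (-19) = -24°C.

-24°C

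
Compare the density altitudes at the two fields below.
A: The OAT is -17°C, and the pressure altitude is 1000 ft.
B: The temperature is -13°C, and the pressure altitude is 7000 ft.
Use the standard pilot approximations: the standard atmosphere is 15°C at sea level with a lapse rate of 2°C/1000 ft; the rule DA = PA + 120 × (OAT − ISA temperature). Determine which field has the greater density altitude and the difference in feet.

A: ISA temp = 13°C, deviation -30°C, DA = 1000 + 120 × (-30) = -2600 ft.
B: ISA temp = 1°C, deviation -14°C, DA = 7000 + 120 × (-14) = 5320 ft.
B is higher by 5320 − (-2600) = 7920 ft.

B by 7920 ft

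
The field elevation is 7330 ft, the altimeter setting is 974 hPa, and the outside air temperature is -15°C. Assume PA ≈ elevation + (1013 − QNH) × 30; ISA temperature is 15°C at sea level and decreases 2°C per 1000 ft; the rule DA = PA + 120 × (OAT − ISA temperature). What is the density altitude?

Pressure altitude = 7330 + (1013 − 974) × 30 = 7330 + (+1170) = 8500 ft.
ISA temperature at 8500 ft = 15 − 2 × (8500/1000) = -2°C.
ISA deviation = -15 − (-2) = -13°C.
Density altitude = 8500 + 120 × (-13) = 6940 ft.

6940 ft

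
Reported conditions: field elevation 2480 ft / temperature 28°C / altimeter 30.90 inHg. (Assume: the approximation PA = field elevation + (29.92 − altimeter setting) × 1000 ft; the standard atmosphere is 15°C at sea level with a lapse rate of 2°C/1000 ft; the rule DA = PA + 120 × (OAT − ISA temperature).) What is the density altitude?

3420 ft

Pressure altitude = 2480 + (29.92 − 30.90) × 1000 = 2480 + (-980) = 1500 ft.
ISA temperature at 1500 ft = 15 − 2 × (1500/1000) = 12°C.
ISA deviation = 28 − 12 = +16°C.
Density altitude = 1500 + 120 × (16) = 3420 ft.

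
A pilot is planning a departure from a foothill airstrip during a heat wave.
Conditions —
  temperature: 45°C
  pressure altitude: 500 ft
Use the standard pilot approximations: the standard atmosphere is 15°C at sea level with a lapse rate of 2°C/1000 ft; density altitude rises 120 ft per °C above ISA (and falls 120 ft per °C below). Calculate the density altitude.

4220 ft

ISA temperature at 500 ft = 15 − 2 × (500/1000) = 14°C.
ISA deviation = 45 − 14 = +31°C.
Density altitude = 500 + 120 × (31) = 500 + (+3720) = 4220 ft.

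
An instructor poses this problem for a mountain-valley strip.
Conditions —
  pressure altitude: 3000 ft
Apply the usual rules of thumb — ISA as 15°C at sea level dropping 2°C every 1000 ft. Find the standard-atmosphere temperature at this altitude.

ISA temperature = 15 − 2 × (3000/1000) = 15 − 6 = 9°C.

9°C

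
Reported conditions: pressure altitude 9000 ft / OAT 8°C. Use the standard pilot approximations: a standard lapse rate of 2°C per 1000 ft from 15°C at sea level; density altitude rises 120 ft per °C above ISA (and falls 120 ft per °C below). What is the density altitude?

ISA temperature at 9000 ft = 15 − 2 × (9000/1000) = -3°C.
ISA deviation = 8 − (-3) = +11°C.
Density altitude = 9000 + 120 × (11) = 9000 + (+1320) = 10320 ft.

10320 ft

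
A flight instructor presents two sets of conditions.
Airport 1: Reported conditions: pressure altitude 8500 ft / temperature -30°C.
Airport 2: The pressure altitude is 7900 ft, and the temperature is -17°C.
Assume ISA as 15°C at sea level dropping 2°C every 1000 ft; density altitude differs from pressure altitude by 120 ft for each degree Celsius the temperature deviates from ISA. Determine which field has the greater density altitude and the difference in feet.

Airport 2 by 816 ft

Airport 1: ISA temp = -2°C, deviation -28°C, DA = 8500 + 120 × (-28) = 5140 ft.
Airport 2: ISA temp = -0.8°C, deviation -16.2°C, DA = 7900 + 120 × (-16.2) = 5956 ft.
Airport 2 is higher by 5956 − 5140 = 816 ft.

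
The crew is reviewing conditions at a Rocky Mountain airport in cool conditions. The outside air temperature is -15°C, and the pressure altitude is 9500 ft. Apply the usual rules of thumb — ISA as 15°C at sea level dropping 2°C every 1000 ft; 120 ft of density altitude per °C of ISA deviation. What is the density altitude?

ISA temperature at 9500 ft = 15 − 2 × (9500/1000) = -4°C.
ISA deviation = -15 − (-4) = -11°C.
Density altitude = 9500 + 120 × (-11) = 9500 + (-1320) = 8180 ft.

8180 ft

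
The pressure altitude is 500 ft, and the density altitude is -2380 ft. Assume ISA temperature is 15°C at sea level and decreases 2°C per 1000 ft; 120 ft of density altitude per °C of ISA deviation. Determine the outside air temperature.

-10°C

Density altitude − pressure altitude = -2380 − 500 = -2880 ft.
At 120 ft/°C that is an ISA deviation of -2880/120 = -24°C.
ISA temperature at 500 ft = 15 − 2 × (500/1000) = 14°C.
OAT = ISA + deviation = 14 + (-24) = -10°C.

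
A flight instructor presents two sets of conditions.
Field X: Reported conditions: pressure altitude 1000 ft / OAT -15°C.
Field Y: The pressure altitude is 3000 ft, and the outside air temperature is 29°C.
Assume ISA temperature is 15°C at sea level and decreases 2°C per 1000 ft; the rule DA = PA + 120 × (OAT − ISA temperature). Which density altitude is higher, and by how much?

Field Y by 7760 ft

Field X: ISA temp = 13°C, deviation -28°C, DA = 1000 + 120 × (-28) = -2360 ft.
Field Y: ISA temp = 9°C, deviation +20°C, DA = 3000 + 120 × 20 = 5400 ft.
Field Y is higher by 5400 − (-2360) = 7760 ft.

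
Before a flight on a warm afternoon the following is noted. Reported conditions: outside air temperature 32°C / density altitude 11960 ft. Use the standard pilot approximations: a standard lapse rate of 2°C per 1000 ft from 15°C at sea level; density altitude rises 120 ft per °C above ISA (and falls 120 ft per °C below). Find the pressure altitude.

DA = PA + 120 × (OAT − (15 − 2·PA/1000)) = PA + 120·OAT − 1800 + 0.24·PA = 1.24·PA + 120·OAT − 1800.
So 1.24·PA = 11960 − 120 × 32 + 1800 = 9920.
PA = 9920 / 1.24 = 8000 ft.

8000 ft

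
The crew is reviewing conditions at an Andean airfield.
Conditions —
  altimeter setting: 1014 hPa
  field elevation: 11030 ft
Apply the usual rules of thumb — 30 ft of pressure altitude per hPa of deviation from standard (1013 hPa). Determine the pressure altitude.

Pressure correction = (1013 − 1014) × 30 = -30 ft.
Pressure altitude = 11030 + (-30) = 11000 ft.

11000 ft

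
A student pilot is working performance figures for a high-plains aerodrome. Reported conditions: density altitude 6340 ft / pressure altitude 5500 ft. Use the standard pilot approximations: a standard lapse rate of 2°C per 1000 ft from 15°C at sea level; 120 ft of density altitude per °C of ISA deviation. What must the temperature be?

Density altitude − pressure altitude = 6340 − 5500 = +840 ft.
At 120 ft/°C that is an ISA deviation of 840/120 = +7°C.
ISA temperature at 5500 ft = 15 − 2 × (5500/1000) = 4°C.
OAT = ISA + deviation = 4 + (+7) = 11°C.

11°C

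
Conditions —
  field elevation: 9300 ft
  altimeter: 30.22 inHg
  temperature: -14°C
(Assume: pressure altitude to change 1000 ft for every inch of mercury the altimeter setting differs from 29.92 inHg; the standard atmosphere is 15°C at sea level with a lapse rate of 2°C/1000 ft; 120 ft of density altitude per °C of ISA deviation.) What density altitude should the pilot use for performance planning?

Pressure altitude = 9300 + (29.92 − 30.22) × 1000 = 9300 + (-300) = 9000 ft.
ISA temperature at 9000 ft = 15 − 2 × (9000/1000) = -3°C.
ISA deviation = -14 − (-3) = -11°C.
Density altitude = 9000 + 120 × (-11) = 7680 ft.

7680 ft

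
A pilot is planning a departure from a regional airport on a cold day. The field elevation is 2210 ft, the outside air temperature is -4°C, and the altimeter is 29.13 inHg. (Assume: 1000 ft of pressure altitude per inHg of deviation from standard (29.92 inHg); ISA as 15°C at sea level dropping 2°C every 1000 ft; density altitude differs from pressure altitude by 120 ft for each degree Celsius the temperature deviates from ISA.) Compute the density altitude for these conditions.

1440 ft

Pressure altitude = 2210 + (29.92 − 29.13) × 1000 = 2210 + (+790) = 3000 ft.
ISA temperature at 3000 ft = 15 − 2 × (3000/1000) = 9°C.
ISA deviation = -4 − 9 = -13°C.
Density altitude = 3000 + 120 × (-13) = 1440 ft.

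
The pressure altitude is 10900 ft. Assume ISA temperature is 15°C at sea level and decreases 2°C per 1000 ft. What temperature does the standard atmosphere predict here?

ISA temperature = 15 − 2 × (10900/1000) = 15 − 21.8 = -6.8°C.

-6.8°C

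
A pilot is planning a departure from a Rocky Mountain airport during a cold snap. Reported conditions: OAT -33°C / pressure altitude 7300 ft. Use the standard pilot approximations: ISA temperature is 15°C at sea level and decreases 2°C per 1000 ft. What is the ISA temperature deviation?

ISA-33.4°C

ISA temperature at 7300 ft = 15 − 2 × (7300/1000) = 0.4°C.
Deviation = OAT − ISA = -33 − 0.4 = -33.4°C.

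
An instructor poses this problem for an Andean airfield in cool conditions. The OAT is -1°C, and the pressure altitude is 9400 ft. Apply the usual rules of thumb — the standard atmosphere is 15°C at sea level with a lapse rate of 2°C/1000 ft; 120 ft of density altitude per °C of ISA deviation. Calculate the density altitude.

9736 ft

ISA temperature at 9400 ft = 15 − 2 × (9400/1000) = -3.8°C.
ISA deviation = -1 − (-3.8) = +2.8°C.
Density altitude = 9400 + 120 × (2.8) = 9400 + (+336) = 9736 ft.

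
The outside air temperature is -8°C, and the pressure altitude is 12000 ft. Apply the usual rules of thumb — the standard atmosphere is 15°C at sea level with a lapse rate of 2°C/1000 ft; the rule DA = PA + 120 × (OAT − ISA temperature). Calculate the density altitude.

ISA temperature at 12000 ft = 15 − 2 × (12000/1000) = -9°C.
ISA deviation = -8 − (-9) = +1°C.
Density altitude = 12000 + 120 × (1) = 12000 + (+120) = 12120 ft.

12120 ft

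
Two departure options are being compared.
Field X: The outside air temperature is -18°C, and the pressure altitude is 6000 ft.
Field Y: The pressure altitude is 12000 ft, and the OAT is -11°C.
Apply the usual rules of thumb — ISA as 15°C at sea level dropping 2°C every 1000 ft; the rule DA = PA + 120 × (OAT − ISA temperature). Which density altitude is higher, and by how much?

Field X: ISA temp = 3°C, deviation -21°C, DA = 6000 + 120 × (-21) = 3480 ft.
Field Y: ISA temp = -9°C, deviation -2°C, DA = 12000 + 120 × (-2) = 11760 ft.
Field Y is higher by 11760 − 3480 = 8280 ft.

Field Y by 8280 ft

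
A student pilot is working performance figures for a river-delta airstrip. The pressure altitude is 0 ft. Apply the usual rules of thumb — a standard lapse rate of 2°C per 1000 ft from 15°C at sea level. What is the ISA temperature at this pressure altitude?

ISA temperature = 15 − 2 × (0/1000) = 15 − 0 = 15°C.

15°C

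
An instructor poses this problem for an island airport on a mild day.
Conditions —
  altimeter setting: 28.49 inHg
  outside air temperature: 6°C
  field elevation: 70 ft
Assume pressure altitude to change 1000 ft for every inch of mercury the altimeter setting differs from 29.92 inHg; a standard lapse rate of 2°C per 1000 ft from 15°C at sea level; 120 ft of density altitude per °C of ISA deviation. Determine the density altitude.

Pressure altitude = 70 + (29.92 − 28.49) × 1000 = 70 + (+1430) = 1500 ft.
ISA temperature at 1500 ft = 15 − 2 × (1500/1000) = 12°C.
ISA deviation = 6 − 12 = -6°C.
Density altitude = 1500 + 120 × (-6) = 780 ft.

780 ft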